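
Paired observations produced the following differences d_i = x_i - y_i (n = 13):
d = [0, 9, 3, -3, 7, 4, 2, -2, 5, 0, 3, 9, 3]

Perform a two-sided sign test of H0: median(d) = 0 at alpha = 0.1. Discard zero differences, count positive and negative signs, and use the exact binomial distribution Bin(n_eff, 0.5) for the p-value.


Step 1: Discard zero differences. Original n = 13; n_eff = number of nonzero differences = 11.
Nonzero differences (with sign): +9, +3, -3, +7, +4, +2, -2, +5, +3, +9, +3
Step 2: Count signs: positive = 9, negative = 2.
Step 3: Under H0: P(positive) = 0.5, so the number of positives S ~ Bin(11, 0.5).
Step 4: Two-sided exact p-value = sum of Bin(11,0.5) probabilities at or below the observed probability = 0.065430.
Step 5: alpha = 0.1. reject H0.

n_eff = 11, pos = 9, neg = 2, p = 0.065430, reject H0.


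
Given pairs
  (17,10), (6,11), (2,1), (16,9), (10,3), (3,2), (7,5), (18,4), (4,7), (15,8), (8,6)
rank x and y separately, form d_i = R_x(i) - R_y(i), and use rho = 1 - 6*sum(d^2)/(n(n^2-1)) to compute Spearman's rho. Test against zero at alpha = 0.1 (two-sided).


Step 1: Rank x and y separately (midranks; no ties here).
rank(x): 17->10, 6->4, 2->1, 16->9, 10->7, 3->2, 7->5, 18->11, 4->3, 15->8, 8->6
rank(y): 10->10, 11->11, 1->1, 9->9, 3->3, 2->2, 5->5, 4->4, 7->7, 8->8, 6->6
Step 2: d_i = R_x(i) - R_y(i); compute d_i^2.
  (10-10)^2=0, (4-11)^2=49, (1-1)^2=0, (9-9)^2=0, (7-3)^2=16, (2-2)^2=0, (5-5)^2=0, (11-4)^2=49, (3-7)^2=16, (8-8)^2=0, (6-6)^2=0
sum(d^2) = 130.
Step 3: rho = 1 - 6*130 / (11*(11^2 - 1)) = 1 - 780/1320 = 0.409091.
Step 4: Under H0, t = rho * sqrt((n-2)/(1-rho^2)) = 1.3450 ~ t(9).
Step 5: Two-sided p-value from the t-distribution with 9 df = 0.211545.
Step 6: alpha = 0.1. fail to reject H0.

rho = 0.4091, p = 0.211545, fail to reject H0 at alpha = 0.1.


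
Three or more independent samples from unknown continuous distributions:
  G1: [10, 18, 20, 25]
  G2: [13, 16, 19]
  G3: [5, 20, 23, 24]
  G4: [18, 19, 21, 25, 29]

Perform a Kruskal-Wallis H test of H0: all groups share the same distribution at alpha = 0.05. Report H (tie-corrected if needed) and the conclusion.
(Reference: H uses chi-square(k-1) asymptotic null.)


Step 1: Combine all N = 16 observations and assign midranks.
sorted (value, group, rank): (5,G3,1), (10,G1,2), (13,G2,3), (16,G2,4), (18,G1,5.5), (18,G4,5.5), (19,G2,7.5), (19,G4,7.5), (20,G1,9.5), (20,G3,9.5), (21,G4,11), (23,G3,12), (24,G3,13), (25,G1,14.5), (25,G4,14.5), (29,G4,16)
Step 2: Sum ranks within each group.
R_1 = 31.5 (n_1 = 4)
R_2 = 14.5 (n_2 = 3)
R_3 = 35.5 (n_3 = 4)
R_4 = 54.5 (n_4 = 5)
Step 3: H = 12/(N(N+1)) * sum(R_i^2/n_i) - 3(N+1)
     = 12/(16*17) * (31.5^2/4 + 14.5^2/3 + 35.5^2/4 + 54.5^2/5) - 3*17
     = 0.044118 * 1227.26 - 51
     = 3.143750.
Step 4: Ties present; correction factor C = 1 - 24/(16^3 - 16) = 0.994118. Corrected H = 3.143750 / 0.994118 = 3.162352.
Step 5: Under H0, H ~ chi^2(3); p-value = 0.367265.
Step 6: alpha = 0.05. fail to reject H0.

H = 3.1624, df = 3, p = 0.367265, fail to reject H0.


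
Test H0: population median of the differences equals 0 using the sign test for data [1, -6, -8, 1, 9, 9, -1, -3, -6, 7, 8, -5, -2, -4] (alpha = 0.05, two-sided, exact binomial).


Step 1: Discard zero differences. Original n = 14; n_eff = number of nonzero differences = 14.
Nonzero differences (with sign): +1, -6, -8, +1, +9, +9, -1, -3, -6, +7, +8, -5, -2, -4
Step 2: Count signs: positive = 6, negative = 8.
Step 3: Under H0: P(positive) = 0.5, so the number of positives S ~ Bin(14, 0.5).
Step 4: Two-sided exact p-value = sum of Bin(14,0.5) probabilities at or below the observed probability = 0.790527.
Step 5: alpha = 0.05. fail to reject H0.

n_eff = 14, pos = 6, neg = 8, p = 0.790527, fail to reject H0.


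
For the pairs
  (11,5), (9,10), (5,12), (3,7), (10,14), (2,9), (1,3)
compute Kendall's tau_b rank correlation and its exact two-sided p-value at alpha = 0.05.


Step 1: Enumerate the 21 unordered pairs (i,j) with i<j and classify each by sign(x_j-x_i) * sign(y_j-y_i).
  (1,2):dx=-2,dy=+5->D; (1,3):dx=-6,dy=+7->D; (1,4):dx=-8,dy=+2->D; (1,5):dx=-1,dy=+9->D
  (1,6):dx=-9,dy=+4->D; (1,7):dx=-10,dy=-2->C; (2,3):dx=-4,dy=+2->D; (2,4):dx=-6,dy=-3->C
  (2,5):dx=+1,dy=+4->C; (2,6):dx=-7,dy=-1->C; (2,7):dx=-8,dy=-7->C; (3,4):dx=-2,dy=-5->C
  (3,5):dx=+5,dy=+2->C; (3,6):dx=-3,dy=-3->C; (3,7):dx=-4,dy=-9->C; (4,5):dx=+7,dy=+7->C
  (4,6):dx=-1,dy=+2->D; (4,7):dx=-2,dy=-4->C; (5,6):dx=-8,dy=-5->C; (5,7):dx=-9,dy=-11->C
  (6,7):dx=-1,dy=-6->C
Step 2: C = 14, D = 7, total pairs = 21.
Step 3: tau = (C - D)/(n(n-1)/2) = (14 - 7)/21 = 0.333333.
Step 4: Exact two-sided p-value (enumerate n! = 5040 permutations of y under H0): p = 0.381349.
Step 5: alpha = 0.05. fail to reject H0.

tau_b = 0.3333 (C=14, D=7), p = 0.381349, fail to reject H0.


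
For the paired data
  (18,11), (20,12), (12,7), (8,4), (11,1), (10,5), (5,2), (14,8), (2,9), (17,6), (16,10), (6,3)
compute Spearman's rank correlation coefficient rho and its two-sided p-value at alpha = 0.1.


Step 1: Rank x and y separately (midranks; no ties here).
rank(x): 18->11, 20->12, 12->7, 8->4, 11->6, 10->5, 5->2, 14->8, 2->1, 17->10, 16->9, 6->3
rank(y): 11->11, 12->12, 7->7, 4->4, 1->1, 5->5, 2->2, 8->8, 9->9, 6->6, 10->10, 3->3
Step 2: d_i = R_x(i) - R_y(i); compute d_i^2.
  (11-11)^2=0, (12-12)^2=0, (7-7)^2=0, (4-4)^2=0, (6-1)^2=25, (5-5)^2=0, (2-2)^2=0, (8-8)^2=0, (1-9)^2=64, (10-6)^2=16, (9-10)^2=1, (3-3)^2=0
sum(d^2) = 106.
Step 3: rho = 1 - 6*106 / (12*(12^2 - 1)) = 1 - 636/1716 = 0.629371.
Step 4: Under H0, t = rho * sqrt((n-2)/(1-rho^2)) = 2.5611 ~ t(10).
Step 5: Two-sided p-value from the t-distribution with 10 df = 0.028320.
Step 6: alpha = 0.1. reject H0.

rho = 0.6294, p = 0.028320, reject H0 at alpha = 0.1.


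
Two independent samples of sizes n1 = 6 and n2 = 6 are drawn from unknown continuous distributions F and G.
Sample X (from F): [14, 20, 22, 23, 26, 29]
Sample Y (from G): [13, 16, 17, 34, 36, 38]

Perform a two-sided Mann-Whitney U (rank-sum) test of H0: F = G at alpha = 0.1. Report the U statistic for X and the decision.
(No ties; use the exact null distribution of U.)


Step 1: Combine and sort all 12 observations; assign midranks.
sorted (value, group): (13,Y), (14,X), (16,Y), (17,Y), (20,X), (22,X), (23,X), (26,X), (29,X), (34,Y), (36,Y), (38,Y)
ranks: 13->1, 14->2, 16->3, 17->4, 20->5, 22->6, 23->7, 26->8, 29->9, 34->10, 36->11, 38->12
Step 2: Rank sum for X: R1 = 2 + 5 + 6 + 7 + 8 + 9 = 37.
Step 3: U_X = R1 - n1(n1+1)/2 = 37 - 6*7/2 = 37 - 21 = 16.
       U_Y = n1*n2 - U_X = 36 - 16 = 20.
Step 4: No ties, so the exact null distribution of U (based on enumerating the C(12,6) = 924 equally likely rank assignments) gives the two-sided p-value.
Step 5: p-value = 0.818182; compare to alpha = 0.1. fail to reject H0.

U_X = 16, p = 0.818182, fail to reject H0 at alpha = 0.1.


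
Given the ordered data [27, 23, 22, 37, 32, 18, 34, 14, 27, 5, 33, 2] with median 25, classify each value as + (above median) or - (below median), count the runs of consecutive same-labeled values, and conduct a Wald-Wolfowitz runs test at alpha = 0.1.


Step 1: Compute median = 25; label A = above, B = below.
Labels in order: ABBAABABABAB  (n_A = 6, n_B = 6)
Step 2: Count runs R = 10.
Step 3: Under H0 (random ordering), E[R] = 2*n_A*n_B/(n_A+n_B) + 1 = 2*6*6/12 + 1 = 7.0000.
        Var[R] = 2*n_A*n_B*(2*n_A*n_B - n_A - n_B) / ((n_A+n_B)^2 * (n_A+n_B-1)) = 4320/1584 = 2.7273.
        SD[R] = 1.6514.
Step 4: Continuity-corrected z = (R - 0.5 - E[R]) / SD[R] = (10 - 0.5 - 7.0000) / 1.6514 = 1.5138.
Step 5: Two-sided p-value via normal approximation = 2*(1 - Phi(|z|)) = 0.130070.
Step 6: alpha = 0.1. fail to reject H0.

R = 10, z = 1.5138, p = 0.130070, fail to reject H0.


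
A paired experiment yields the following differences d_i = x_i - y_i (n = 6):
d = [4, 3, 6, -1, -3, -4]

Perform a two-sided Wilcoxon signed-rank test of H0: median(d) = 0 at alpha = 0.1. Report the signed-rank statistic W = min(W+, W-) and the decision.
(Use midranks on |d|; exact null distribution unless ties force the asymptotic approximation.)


Step 1: Drop any zero differences (none here) and take |d_i|.
|d| = [4, 3, 6, 1, 3, 4]
Step 2: Midrank |d_i| (ties get averaged ranks).
ranks: |4|->4.5, |3|->2.5, |6|->6, |1|->1, |3|->2.5, |4|->4.5
Step 3: Attach original signs; sum ranks with positive sign and with negative sign.
W+ = 4.5 + 2.5 + 6 = 13
W- = 1 + 2.5 + 4.5 = 8
(Check: W+ + W- = 21 should equal n(n+1)/2 = 21.)
Step 4: Test statistic W = min(W+, W-) = 8.
Step 5: Ties in |d|, so use the tie-corrected normal approximation.
        E[W] = n(n+1)/4 = 6*7/4 = 10.5.
        Tie groups: |d|=3 (t=2), |d|=4 (t=2); sum(t^3 - t) = 12.
        Var[W] = n(n+1)(2n+1)/24 - sum(t^3-t)/48 = 546/24 - 12/48 = 22.5.
        z = (W - E[W]) / sqrt(Var[W]) = (8 - 10.5) / 4.7434 = -0.5270.
        Two-sided p = 2*Phi(z) = 0.598161.
Step 6: alpha = 0.1. fail to reject H0.

W+ = 13, W- = 8, W = min = 8, p = 0.598161, fail to reject H0.


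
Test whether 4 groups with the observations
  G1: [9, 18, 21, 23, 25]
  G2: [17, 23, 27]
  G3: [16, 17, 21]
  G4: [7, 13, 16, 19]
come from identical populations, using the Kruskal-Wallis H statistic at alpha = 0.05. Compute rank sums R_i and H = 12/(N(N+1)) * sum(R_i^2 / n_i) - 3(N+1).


Step 1: Combine all N = 15 observations and assign midranks.
sorted (value, group, rank): (7,G4,1), (9,G1,2), (13,G4,3), (16,G3,4.5), (16,G4,4.5), (17,G2,6.5), (17,G3,6.5), (18,G1,8), (19,G4,9), (21,G1,10.5), (21,G3,10.5), (23,G1,12.5), (23,G2,12.5), (25,G1,14), (27,G2,15)
Step 2: Sum ranks within each group.
R_1 = 47 (n_1 = 5)
R_2 = 34 (n_2 = 3)
R_3 = 21.5 (n_3 = 3)
R_4 = 17.5 (n_4 = 4)
Step 3: H = 12/(N(N+1)) * sum(R_i^2/n_i) - 3(N+1)
     = 12/(15*16) * (47^2/5 + 34^2/3 + 21.5^2/3 + 17.5^2/4) - 3*16
     = 0.050000 * 1057.78 - 48
     = 4.888958.
Step 4: Ties present; correction factor C = 1 - 24/(15^3 - 15) = 0.992857. Corrected H = 4.888958 / 0.992857 = 4.924131.
Step 5: Under H0, H ~ chi^2(3); p-value = 0.177438.
Step 6: alpha = 0.05. fail to reject H0.

H = 4.9241, df = 3, p = 0.177438, fail to reject H0.


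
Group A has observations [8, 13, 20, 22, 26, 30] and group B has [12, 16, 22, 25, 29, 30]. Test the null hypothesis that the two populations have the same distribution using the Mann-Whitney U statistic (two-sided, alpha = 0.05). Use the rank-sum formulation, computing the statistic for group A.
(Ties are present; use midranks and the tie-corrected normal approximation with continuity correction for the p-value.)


Step 1: Combine and sort all 12 observations; assign midranks.
sorted (value, group): (8,X), (12,Y), (13,X), (16,Y), (20,X), (22,X), (22,Y), (25,Y), (26,X), (29,Y), (30,X), (30,Y)
ranks: 8->1, 12->2, 13->3, 16->4, 20->5, 22->6.5, 22->6.5, 25->8, 26->9, 29->10, 30->11.5, 30->11.5
Step 2: Rank sum for X: R1 = 1 + 3 + 5 + 6.5 + 9 + 11.5 = 36.
Step 3: U_X = R1 - n1(n1+1)/2 = 36 - 6*7/2 = 36 - 21 = 15.
       U_Y = n1*n2 - U_X = 36 - 15 = 21.
Step 4: Ties are present, so use the tie-corrected normal approximation (with continuity correction) for the p-value.
Step 5: p-value = 0.687885; compare to alpha = 0.05. fail to reject H0.

U_X = 15, p = 0.687885, fail to reject H0 at alpha = 0.05.


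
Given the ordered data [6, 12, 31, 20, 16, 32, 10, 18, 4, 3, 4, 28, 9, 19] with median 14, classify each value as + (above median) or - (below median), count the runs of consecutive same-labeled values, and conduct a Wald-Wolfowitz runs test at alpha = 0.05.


Step 1: Compute median = 14; label A = above, B = below.
Labels in order: BBAAAABABBBABA  (n_A = 7, n_B = 7)
Step 2: Count runs R = 8.
Step 3: Under H0 (random ordering), E[R] = 2*n_A*n_B/(n_A+n_B) + 1 = 2*7*7/14 + 1 = 8.0000.
        Var[R] = 2*n_A*n_B*(2*n_A*n_B - n_A - n_B) / ((n_A+n_B)^2 * (n_A+n_B-1)) = 8232/2548 = 3.2308.
        SD[R] = 1.7974.
Step 4: R = E[R], so z = 0 with no continuity correction.
Step 5: Two-sided p-value via normal approximation = 2*(1 - Phi(|z|)) = 1.000000.
Step 6: alpha = 0.05. fail to reject H0.

R = 8, z = 0.0000, p = 1.000000, fail to reject H0.


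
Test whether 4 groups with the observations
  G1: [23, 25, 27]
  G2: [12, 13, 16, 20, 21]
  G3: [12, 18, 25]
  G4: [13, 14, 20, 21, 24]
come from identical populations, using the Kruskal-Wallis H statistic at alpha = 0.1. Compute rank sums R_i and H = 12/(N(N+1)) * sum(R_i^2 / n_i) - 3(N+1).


Step 1: Combine all N = 16 observations and assign midranks.
sorted (value, group, rank): (12,G2,1.5), (12,G3,1.5), (13,G2,3.5), (13,G4,3.5), (14,G4,5), (16,G2,6), (18,G3,7), (20,G2,8.5), (20,G4,8.5), (21,G2,10.5), (21,G4,10.5), (23,G1,12), (24,G4,13), (25,G1,14.5), (25,G3,14.5), (27,G1,16)
Step 2: Sum ranks within each group.
R_1 = 42.5 (n_1 = 3)
R_2 = 30 (n_2 = 5)
R_3 = 23 (n_3 = 3)
R_4 = 40.5 (n_4 = 5)
Step 3: H = 12/(N(N+1)) * sum(R_i^2/n_i) - 3(N+1)
     = 12/(16*17) * (42.5^2/3 + 30^2/5 + 23^2/3 + 40.5^2/5) - 3*17
     = 0.044118 * 1286.47 - 51
     = 5.755882.
Step 4: Ties present; correction factor C = 1 - 30/(16^3 - 16) = 0.992647. Corrected H = 5.755882 / 0.992647 = 5.798519.
Step 5: Under H0, H ~ chi^2(3); p-value = 0.121835.
Step 6: alpha = 0.1. fail to reject H0.

H = 5.7985, df = 3, p = 0.121835, fail to reject H0.


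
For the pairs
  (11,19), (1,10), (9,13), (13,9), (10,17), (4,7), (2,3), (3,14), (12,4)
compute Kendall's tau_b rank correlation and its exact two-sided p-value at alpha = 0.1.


Step 1: Enumerate the 36 unordered pairs (i,j) with i<j and classify each by sign(x_j-x_i) * sign(y_j-y_i).
  (1,2):dx=-10,dy=-9->C; (1,3):dx=-2,dy=-6->C; (1,4):dx=+2,dy=-10->D; (1,5):dx=-1,dy=-2->C
  (1,6):dx=-7,dy=-12->C; (1,7):dx=-9,dy=-16->C; (1,8):dx=-8,dy=-5->C; (1,9):dx=+1,dy=-15->D
  (2,3):dx=+8,dy=+3->C; (2,4):dx=+12,dy=-1->D; (2,5):dx=+9,dy=+7->C; (2,6):dx=+3,dy=-3->D
  (2,7):dx=+1,dy=-7->D; (2,8):dx=+2,dy=+4->C; (2,9):dx=+11,dy=-6->D; (3,4):dx=+4,dy=-4->D
  (3,5):dx=+1,dy=+4->C; (3,6):dx=-5,dy=-6->C; (3,7):dx=-7,dy=-10->C; (3,8):dx=-6,dy=+1->D
  (3,9):dx=+3,dy=-9->D; (4,5):dx=-3,dy=+8->D; (4,6):dx=-9,dy=-2->C; (4,7):dx=-11,dy=-6->C
  (4,8):dx=-10,dy=+5->D; (4,9):dx=-1,dy=-5->C; (5,6):dx=-6,dy=-10->C; (5,7):dx=-8,dy=-14->C
  (5,8):dx=-7,dy=-3->C; (5,9):dx=+2,dy=-13->D; (6,7):dx=-2,dy=-4->C; (6,8):dx=-1,dy=+7->D
  (6,9):dx=+8,dy=-3->D; (7,8):dx=+1,dy=+11->C; (7,9):dx=+10,dy=+1->C; (8,9):dx=+9,dy=-10->D
Step 2: C = 21, D = 15, total pairs = 36.
Step 3: tau = (C - D)/(n(n-1)/2) = (21 - 15)/36 = 0.166667.
Step 4: Exact two-sided p-value (enumerate n! = 362880 permutations of y under H0): p = 0.612202.
Step 5: alpha = 0.1. fail to reject H0.

tau_b = 0.1667 (C=21, D=15), p = 0.612202, fail to reject H0.


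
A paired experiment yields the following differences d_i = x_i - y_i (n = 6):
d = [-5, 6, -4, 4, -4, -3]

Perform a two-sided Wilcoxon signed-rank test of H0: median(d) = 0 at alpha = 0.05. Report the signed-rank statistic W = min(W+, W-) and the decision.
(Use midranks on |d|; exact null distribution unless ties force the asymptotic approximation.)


Step 1: Drop any zero differences (none here) and take |d_i|.
|d| = [5, 6, 4, 4, 4, 3]
Step 2: Midrank |d_i| (ties get averaged ranks).
ranks: |5|->5, |6|->6, |4|->3, |4|->3, |4|->3, |3|->1
Step 3: Attach original signs; sum ranks with positive sign and with negative sign.
W+ = 6 + 3 = 9
W- = 5 + 3 + 3 + 1 = 12
(Check: W+ + W- = 21 should equal n(n+1)/2 = 21.)
Step 4: Test statistic W = min(W+, W-) = 9.
Step 5: Ties in |d|, so use the tie-corrected normal approximation.
        E[W] = n(n+1)/4 = 6*7/4 = 10.5.
        Tie groups: |d|=4 (t=3); sum(t^3 - t) = 24.
        Var[W] = n(n+1)(2n+1)/24 - sum(t^3-t)/48 = 546/24 - 24/48 = 22.25.
        z = (W - E[W]) / sqrt(Var[W]) = (9 - 10.5) / 4.7170 = -0.3180.
        Two-sided p = 2*Phi(z) = 0.750485.
Step 6: alpha = 0.05. fail to reject H0.

W+ = 9, W- = 12, W = min = 9, p = 0.750485, fail to reject H0.


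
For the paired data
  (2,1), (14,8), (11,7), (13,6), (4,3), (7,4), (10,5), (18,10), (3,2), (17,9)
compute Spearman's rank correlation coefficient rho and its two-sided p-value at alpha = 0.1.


Step 1: Rank x and y separately (midranks; no ties here).
rank(x): 2->1, 14->8, 11->6, 13->7, 4->3, 7->4, 10->5, 18->10, 3->2, 17->9
rank(y): 1->1, 8->8, 7->7, 6->6, 3->3, 4->4, 5->5, 10->10, 2->2, 9->9
Step 2: d_i = R_x(i) - R_y(i); compute d_i^2.
  (1-1)^2=0, (8-8)^2=0, (6-7)^2=1, (7-6)^2=1, (3-3)^2=0, (4-4)^2=0, (5-5)^2=0, (10-10)^2=0, (2-2)^2=0, (9-9)^2=0
sum(d^2) = 2.
Step 3: rho = 1 - 6*2 / (10*(10^2 - 1)) = 1 - 12/990 = 0.987879.
Step 4: Under H0, t = rho * sqrt((n-2)/(1-rho^2)) = 18.0003 ~ t(8).
Step 5: Two-sided p-value from the t-distribution with 8 df = 0.000000.
Step 6: alpha = 0.1. reject H0.

rho = 0.9879, p = 0.000000, reject H0 at alpha = 0.1.


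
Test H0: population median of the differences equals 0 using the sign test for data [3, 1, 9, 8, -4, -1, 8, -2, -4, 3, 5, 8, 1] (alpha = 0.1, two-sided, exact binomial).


Step 1: Discard zero differences. Original n = 13; n_eff = number of nonzero differences = 13.
Nonzero differences (with sign): +3, +1, +9, +8, -4, -1, +8, -2, -4, +3, +5, +8, +1
Step 2: Count signs: positive = 9, negative = 4.
Step 3: Under H0: P(positive) = 0.5, so the number of positives S ~ Bin(13, 0.5).
Step 4: Two-sided exact p-value = sum of Bin(13,0.5) probabilities at or below the observed probability = 0.266846.
Step 5: alpha = 0.1. fail to reject H0.

n_eff = 13, pos = 9, neg = 4, p = 0.266846, fail to reject H0.


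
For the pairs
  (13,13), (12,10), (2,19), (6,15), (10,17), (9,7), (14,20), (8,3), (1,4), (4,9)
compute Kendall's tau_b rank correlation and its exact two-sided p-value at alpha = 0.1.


Step 1: Enumerate the 45 unordered pairs (i,j) with i<j and classify each by sign(x_j-x_i) * sign(y_j-y_i).
  (1,2):dx=-1,dy=-3->C; (1,3):dx=-11,dy=+6->D; (1,4):dx=-7,dy=+2->D; (1,5):dx=-3,dy=+4->D
  (1,6):dx=-4,dy=-6->C; (1,7):dx=+1,dy=+7->C; (1,8):dx=-5,dy=-10->C; (1,9):dx=-12,dy=-9->C
  (1,10):dx=-9,dy=-4->C; (2,3):dx=-10,dy=+9->D; (2,4):dx=-6,dy=+5->D; (2,5):dx=-2,dy=+7->D
  (2,6):dx=-3,dy=-3->C; (2,7):dx=+2,dy=+10->C; (2,8):dx=-4,dy=-7->C; (2,9):dx=-11,dy=-6->C
  (2,10):dx=-8,dy=-1->C; (3,4):dx=+4,dy=-4->D; (3,5):dx=+8,dy=-2->D; (3,6):dx=+7,dy=-12->D
  (3,7):dx=+12,dy=+1->C; (3,8):dx=+6,dy=-16->D; (3,9):dx=-1,dy=-15->C; (3,10):dx=+2,dy=-10->D
  (4,5):dx=+4,dy=+2->C; (4,6):dx=+3,dy=-8->D; (4,7):dx=+8,dy=+5->C; (4,8):dx=+2,dy=-12->D
  (4,9):dx=-5,dy=-11->C; (4,10):dx=-2,dy=-6->C; (5,6):dx=-1,dy=-10->C; (5,7):dx=+4,dy=+3->C
  (5,8):dx=-2,dy=-14->C; (5,9):dx=-9,dy=-13->C; (5,10):dx=-6,dy=-8->C; (6,7):dx=+5,dy=+13->C
  (6,8):dx=-1,dy=-4->C; (6,9):dx=-8,dy=-3->C; (6,10):dx=-5,dy=+2->D; (7,8):dx=-6,dy=-17->C
  (7,9):dx=-13,dy=-16->C; (7,10):dx=-10,dy=-11->C; (8,9):dx=-7,dy=+1->D; (8,10):dx=-4,dy=+6->D
  (9,10):dx=+3,dy=+5->C
Step 2: C = 29, D = 16, total pairs = 45.
Step 3: tau = (C - D)/(n(n-1)/2) = (29 - 16)/45 = 0.288889.
Step 4: Exact two-sided p-value (enumerate n! = 3628800 permutations of y under H0): p = 0.291248.
Step 5: alpha = 0.1. fail to reject H0.

tau_b = 0.2889 (C=29, D=16), p = 0.291248, fail to reject H0.


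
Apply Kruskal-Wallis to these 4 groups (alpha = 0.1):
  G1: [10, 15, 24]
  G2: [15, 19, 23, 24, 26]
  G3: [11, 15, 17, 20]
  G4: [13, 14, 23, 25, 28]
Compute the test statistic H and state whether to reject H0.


Step 1: Combine all N = 17 observations and assign midranks.
sorted (value, group, rank): (10,G1,1), (11,G3,2), (13,G4,3), (14,G4,4), (15,G1,6), (15,G2,6), (15,G3,6), (17,G3,8), (19,G2,9), (20,G3,10), (23,G2,11.5), (23,G4,11.5), (24,G1,13.5), (24,G2,13.5), (25,G4,15), (26,G2,16), (28,G4,17)
Step 2: Sum ranks within each group.
R_1 = 20.5 (n_1 = 3)
R_2 = 56 (n_2 = 5)
R_3 = 26 (n_3 = 4)
R_4 = 50.5 (n_4 = 5)
Step 3: H = 12/(N(N+1)) * sum(R_i^2/n_i) - 3(N+1)
     = 12/(17*18) * (20.5^2/3 + 56^2/5 + 26^2/4 + 50.5^2/5) - 3*18
     = 0.039216 * 1446.33 - 54
     = 2.718954.
Step 4: Ties present; correction factor C = 1 - 36/(17^3 - 17) = 0.992647. Corrected H = 2.718954 / 0.992647 = 2.739095.
Step 5: Under H0, H ~ chi^2(3); p-value = 0.433624.
Step 6: alpha = 0.1. fail to reject H0.

H = 2.7391, df = 3, p = 0.433624, fail to reject H0.


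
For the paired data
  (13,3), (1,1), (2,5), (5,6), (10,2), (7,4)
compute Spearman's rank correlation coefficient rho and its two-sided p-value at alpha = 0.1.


Step 1: Rank x and y separately (midranks; no ties here).
rank(x): 13->6, 1->1, 2->2, 5->3, 10->5, 7->4
rank(y): 3->3, 1->1, 5->5, 6->6, 2->2, 4->4
Step 2: d_i = R_x(i) - R_y(i); compute d_i^2.
  (6-3)^2=9, (1-1)^2=0, (2-5)^2=9, (3-6)^2=9, (5-2)^2=9, (4-4)^2=0
sum(d^2) = 36.
Step 3: rho = 1 - 6*36 / (6*(6^2 - 1)) = 1 - 216/210 = -0.028571.
Step 4: Under H0, t = rho * sqrt((n-2)/(1-rho^2)) = -0.0572 ~ t(4).
Step 5: Two-sided p-value from the t-distribution with 4 df = 0.957155.
Step 6: alpha = 0.1. fail to reject H0.

rho = -0.0286, p = 0.957155, fail to reject H0 at alpha = 0.1.


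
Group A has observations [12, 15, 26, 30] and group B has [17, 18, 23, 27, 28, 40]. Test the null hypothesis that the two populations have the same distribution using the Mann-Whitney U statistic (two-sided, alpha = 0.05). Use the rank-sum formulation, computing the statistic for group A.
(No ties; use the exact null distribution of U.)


Step 1: Combine and sort all 10 observations; assign midranks.
sorted (value, group): (12,X), (15,X), (17,Y), (18,Y), (23,Y), (26,X), (27,Y), (28,Y), (30,X), (40,Y)
ranks: 12->1, 15->2, 17->3, 18->4, 23->5, 26->6, 27->7, 28->8, 30->9, 40->10
Step 2: Rank sum for X: R1 = 1 + 2 + 6 + 9 = 18.
Step 3: U_X = R1 - n1(n1+1)/2 = 18 - 4*5/2 = 18 - 10 = 8.
       U_Y = n1*n2 - U_X = 24 - 8 = 16.
Step 4: No ties, so the exact null distribution of U (based on enumerating the C(10,4) = 210 equally likely rank assignments) gives the two-sided p-value.
Step 5: p-value = 0.476190; compare to alpha = 0.05. fail to reject H0.

U_X = 8, p = 0.476190, fail to reject H0 at alpha = 0.05.


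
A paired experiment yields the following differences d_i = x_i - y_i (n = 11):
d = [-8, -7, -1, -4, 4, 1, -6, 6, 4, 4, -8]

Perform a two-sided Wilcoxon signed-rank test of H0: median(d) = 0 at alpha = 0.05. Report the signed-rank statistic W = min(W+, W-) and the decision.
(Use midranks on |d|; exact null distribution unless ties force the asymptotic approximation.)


Step 1: Drop any zero differences (none here) and take |d_i|.
|d| = [8, 7, 1, 4, 4, 1, 6, 6, 4, 4, 8]
Step 2: Midrank |d_i| (ties get averaged ranks).
ranks: |8|->10.5, |7|->9, |1|->1.5, |4|->4.5, |4|->4.5, |1|->1.5, |6|->7.5, |6|->7.5, |4|->4.5, |4|->4.5, |8|->10.5
Step 3: Attach original signs; sum ranks with positive sign and with negative sign.
W+ = 4.5 + 1.5 + 7.5 + 4.5 + 4.5 = 22.5
W- = 10.5 + 9 + 1.5 + 4.5 + 7.5 + 10.5 = 43.5
(Check: W+ + W- = 66 should equal n(n+1)/2 = 66.)
Step 4: Test statistic W = min(W+, W-) = 22.5.
Step 5: Ties in |d|, so use the tie-corrected normal approximation.
        E[W] = n(n+1)/4 = 11*12/4 = 33.
        Tie groups: |d|=1 (t=2), |d|=4 (t=4), |d|=6 (t=2), |d|=8 (t=2); sum(t^3 - t) = 78.
        Var[W] = n(n+1)(2n+1)/24 - sum(t^3-t)/48 = 3036/24 - 78/48 = 124.875.
        z = (W - E[W]) / sqrt(Var[W]) = (22.5 - 33) / 11.1747 = -0.9396.
        Two-sided p = 2*Phi(z) = 0.347413.
Step 6: alpha = 0.05. fail to reject H0.

W+ = 22.5, W- = 43.5, W = min = 22.5, p = 0.347413, fail to reject H0.


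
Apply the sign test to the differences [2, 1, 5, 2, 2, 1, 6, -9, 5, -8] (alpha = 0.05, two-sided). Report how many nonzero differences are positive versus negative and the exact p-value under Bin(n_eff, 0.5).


Step 1: Discard zero differences. Original n = 10; n_eff = number of nonzero differences = 10.
Nonzero differences (with sign): +2, +1, +5, +2, +2, +1, +6, -9, +5, -8
Step 2: Count signs: positive = 8, negative = 2.
Step 3: Under H0: P(positive) = 0.5, so the number of positives S ~ Bin(10, 0.5).
Step 4: Two-sided exact p-value = sum of Bin(10,0.5) probabilities at or below the observed probability = 0.109375.
Step 5: alpha = 0.05. fail to reject H0.

n_eff = 10, pos = 8, neg = 2, p = 0.109375, fail to reject H0.


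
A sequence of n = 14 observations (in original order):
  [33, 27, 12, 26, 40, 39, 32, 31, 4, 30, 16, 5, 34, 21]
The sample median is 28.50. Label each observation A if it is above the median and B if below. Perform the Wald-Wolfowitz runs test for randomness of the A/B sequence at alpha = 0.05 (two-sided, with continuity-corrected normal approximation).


Step 1: Compute median = 28.50; label A = above, B = below.
Labels in order: ABBBAAAABABBAB  (n_A = 7, n_B = 7)
Step 2: Count runs R = 8.
Step 3: Under H0 (random ordering), E[R] = 2*n_A*n_B/(n_A+n_B) + 1 = 2*7*7/14 + 1 = 8.0000.
        Var[R] = 2*n_A*n_B*(2*n_A*n_B - n_A - n_B) / ((n_A+n_B)^2 * (n_A+n_B-1)) = 8232/2548 = 3.2308.
        SD[R] = 1.7974.
Step 4: R = E[R], so z = 0 with no continuity correction.
Step 5: Two-sided p-value via normal approximation = 2*(1 - Phi(|z|)) = 1.000000.
Step 6: alpha = 0.05. fail to reject H0.

R = 8, z = 0.0000, p = 1.000000, fail to reject H0.


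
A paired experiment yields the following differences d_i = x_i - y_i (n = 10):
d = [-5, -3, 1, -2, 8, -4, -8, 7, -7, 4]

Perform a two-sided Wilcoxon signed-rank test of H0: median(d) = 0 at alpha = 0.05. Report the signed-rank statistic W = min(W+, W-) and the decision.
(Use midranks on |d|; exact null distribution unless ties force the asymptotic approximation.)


Step 1: Drop any zero differences (none here) and take |d_i|.
|d| = [5, 3, 1, 2, 8, 4, 8, 7, 7, 4]
Step 2: Midrank |d_i| (ties get averaged ranks).
ranks: |5|->6, |3|->3, |1|->1, |2|->2, |8|->9.5, |4|->4.5, |8|->9.5, |7|->7.5, |7|->7.5, |4|->4.5
Step 3: Attach original signs; sum ranks with positive sign and with negative sign.
W+ = 1 + 9.5 + 7.5 + 4.5 = 22.5
W- = 6 + 3 + 2 + 4.5 + 9.5 + 7.5 = 32.5
(Check: W+ + W- = 55 should equal n(n+1)/2 = 55.)
Step 4: Test statistic W = min(W+, W-) = 22.5.
Step 5: Ties in |d|, so use the tie-corrected normal approximation.
        E[W] = n(n+1)/4 = 10*11/4 = 27.5.
        Tie groups: |d|=4 (t=2), |d|=7 (t=2), |d|=8 (t=2); sum(t^3 - t) = 18.
        Var[W] = n(n+1)(2n+1)/24 - sum(t^3-t)/48 = 2310/24 - 18/48 = 95.875.
        z = (W - E[W]) / sqrt(Var[W]) = (22.5 - 27.5) / 9.7916 = -0.5106.
        Two-sided p = 2*Phi(z) = 0.609601.
Step 6: alpha = 0.05. fail to reject H0.

W+ = 22.5, W- = 32.5, W = min = 22.5, p = 0.609601, fail to reject H0.


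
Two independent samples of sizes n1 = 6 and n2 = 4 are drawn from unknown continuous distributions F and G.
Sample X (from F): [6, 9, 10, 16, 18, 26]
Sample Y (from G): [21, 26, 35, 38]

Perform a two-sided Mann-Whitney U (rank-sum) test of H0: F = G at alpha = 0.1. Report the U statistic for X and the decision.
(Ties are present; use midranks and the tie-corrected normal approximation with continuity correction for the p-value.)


Step 1: Combine and sort all 10 observations; assign midranks.
sorted (value, group): (6,X), (9,X), (10,X), (16,X), (18,X), (21,Y), (26,X), (26,Y), (35,Y), (38,Y)
ranks: 6->1, 9->2, 10->3, 16->4, 18->5, 21->6, 26->7.5, 26->7.5, 35->9, 38->10
Step 2: Rank sum for X: R1 = 1 + 2 + 3 + 4 + 5 + 7.5 = 22.5.
Step 3: U_X = R1 - n1(n1+1)/2 = 22.5 - 6*7/2 = 22.5 - 21 = 1.5.
       U_Y = n1*n2 - U_X = 24 - 1.5 = 22.5.
Step 4: Ties are present, so use the tie-corrected normal approximation (with continuity correction) for the p-value.
Step 5: p-value = 0.032476; compare to alpha = 0.1. reject H0.

U_X = 1.5, p = 0.032476, reject H0 at alpha = 0.1.


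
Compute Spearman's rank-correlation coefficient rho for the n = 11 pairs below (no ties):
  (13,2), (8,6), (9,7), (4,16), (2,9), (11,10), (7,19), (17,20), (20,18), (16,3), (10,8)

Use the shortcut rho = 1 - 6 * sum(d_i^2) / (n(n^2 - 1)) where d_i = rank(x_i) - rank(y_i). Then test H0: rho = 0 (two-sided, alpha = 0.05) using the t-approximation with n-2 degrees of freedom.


Step 1: Rank x and y separately (midranks; no ties here).
rank(x): 13->8, 8->4, 9->5, 4->2, 2->1, 11->7, 7->3, 17->10, 20->11, 16->9, 10->6
rank(y): 2->1, 6->3, 7->4, 16->8, 9->6, 10->7, 19->10, 20->11, 18->9, 3->2, 8->5
Step 2: d_i = R_x(i) - R_y(i); compute d_i^2.
  (8-1)^2=49, (4-3)^2=1, (5-4)^2=1, (2-8)^2=36, (1-6)^2=25, (7-7)^2=0, (3-10)^2=49, (10-11)^2=1, (11-9)^2=4, (9-2)^2=49, (6-5)^2=1
sum(d^2) = 216.
Step 3: rho = 1 - 6*216 / (11*(11^2 - 1)) = 1 - 1296/1320 = 0.018182.
Step 4: Under H0, t = rho * sqrt((n-2)/(1-rho^2)) = 0.0546 ~ t(9).
Step 5: Two-sided p-value from the t-distribution with 9 df = 0.957685.
Step 6: alpha = 0.05. fail to reject H0.

rho = 0.0182, p = 0.957685, fail to reject H0 at alpha = 0.05.


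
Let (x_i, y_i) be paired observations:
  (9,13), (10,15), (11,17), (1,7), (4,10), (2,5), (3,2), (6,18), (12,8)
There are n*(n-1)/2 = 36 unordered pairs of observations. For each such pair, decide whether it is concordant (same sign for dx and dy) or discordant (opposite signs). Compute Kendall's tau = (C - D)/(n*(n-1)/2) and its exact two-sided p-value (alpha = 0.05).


Step 1: Enumerate the 36 unordered pairs (i,j) with i<j and classify each by sign(x_j-x_i) * sign(y_j-y_i).
  (1,2):dx=+1,dy=+2->C; (1,3):dx=+2,dy=+4->C; (1,4):dx=-8,dy=-6->C; (1,5):dx=-5,dy=-3->C
  (1,6):dx=-7,dy=-8->C; (1,7):dx=-6,dy=-11->C; (1,8):dx=-3,dy=+5->D; (1,9):dx=+3,dy=-5->D
  (2,3):dx=+1,dy=+2->C; (2,4):dx=-9,dy=-8->C; (2,5):dx=-6,dy=-5->C; (2,6):dx=-8,dy=-10->C
  (2,7):dx=-7,dy=-13->C; (2,8):dx=-4,dy=+3->D; (2,9):dx=+2,dy=-7->D; (3,4):dx=-10,dy=-10->C
  (3,5):dx=-7,dy=-7->C; (3,6):dx=-9,dy=-12->C; (3,7):dx=-8,dy=-15->C; (3,8):dx=-5,dy=+1->D
  (3,9):dx=+1,dy=-9->D; (4,5):dx=+3,dy=+3->C; (4,6):dx=+1,dy=-2->D; (4,7):dx=+2,dy=-5->D
  (4,8):dx=+5,dy=+11->C; (4,9):dx=+11,dy=+1->C; (5,6):dx=-2,dy=-5->C; (5,7):dx=-1,dy=-8->C
  (5,8):dx=+2,dy=+8->C; (5,9):dx=+8,dy=-2->D; (6,7):dx=+1,dy=-3->D; (6,8):dx=+4,dy=+13->C
  (6,9):dx=+10,dy=+3->C; (7,8):dx=+3,dy=+16->C; (7,9):dx=+9,dy=+6->C; (8,9):dx=+6,dy=-10->D
Step 2: C = 25, D = 11, total pairs = 36.
Step 3: tau = (C - D)/(n(n-1)/2) = (25 - 11)/36 = 0.388889.
Step 4: Exact two-sided p-value (enumerate n! = 362880 permutations of y under H0): p = 0.180181.
Step 5: alpha = 0.05. fail to reject H0.

tau_b = 0.3889 (C=25, D=11), p = 0.180181, fail to reject H0.


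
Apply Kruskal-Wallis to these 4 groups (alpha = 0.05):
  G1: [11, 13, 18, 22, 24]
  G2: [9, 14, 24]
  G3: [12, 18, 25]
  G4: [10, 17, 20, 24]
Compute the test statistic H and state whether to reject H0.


Step 1: Combine all N = 15 observations and assign midranks.
sorted (value, group, rank): (9,G2,1), (10,G4,2), (11,G1,3), (12,G3,4), (13,G1,5), (14,G2,6), (17,G4,7), (18,G1,8.5), (18,G3,8.5), (20,G4,10), (22,G1,11), (24,G1,13), (24,G2,13), (24,G4,13), (25,G3,15)
Step 2: Sum ranks within each group.
R_1 = 40.5 (n_1 = 5)
R_2 = 20 (n_2 = 3)
R_3 = 27.5 (n_3 = 3)
R_4 = 32 (n_4 = 4)
Step 3: H = 12/(N(N+1)) * sum(R_i^2/n_i) - 3(N+1)
     = 12/(15*16) * (40.5^2/5 + 20^2/3 + 27.5^2/3 + 32^2/4) - 3*16
     = 0.050000 * 969.467 - 48
     = 0.473333.
Step 4: Ties present; correction factor C = 1 - 30/(15^3 - 15) = 0.991071. Corrected H = 0.473333 / 0.991071 = 0.477598.
Step 5: Under H0, H ~ chi^2(3); p-value = 0.923785.
Step 6: alpha = 0.05. fail to reject H0.

H = 0.4776, df = 3, p = 0.923785, fail to reject H0.


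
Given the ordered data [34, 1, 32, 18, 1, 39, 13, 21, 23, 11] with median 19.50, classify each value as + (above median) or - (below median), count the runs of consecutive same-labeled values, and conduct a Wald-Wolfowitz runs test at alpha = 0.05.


Step 1: Compute median = 19.50; label A = above, B = below.
Labels in order: ABABBABAAB  (n_A = 5, n_B = 5)
Step 2: Count runs R = 8.
Step 3: Under H0 (random ordering), E[R] = 2*n_A*n_B/(n_A+n_B) + 1 = 2*5*5/10 + 1 = 6.0000.
        Var[R] = 2*n_A*n_B*(2*n_A*n_B - n_A - n_B) / ((n_A+n_B)^2 * (n_A+n_B-1)) = 2000/900 = 2.2222.
        SD[R] = 1.4907.
Step 4: Continuity-corrected z = (R - 0.5 - E[R]) / SD[R] = (8 - 0.5 - 6.0000) / 1.4907 = 1.0062.
Step 5: Two-sided p-value via normal approximation = 2*(1 - Phi(|z|)) = 0.314305.
Step 6: alpha = 0.05. fail to reject H0.

R = 8, z = 1.0062, p = 0.314305, fail to reject H0.


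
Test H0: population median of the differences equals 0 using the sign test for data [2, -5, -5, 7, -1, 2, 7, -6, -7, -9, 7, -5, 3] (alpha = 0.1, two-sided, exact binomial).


Step 1: Discard zero differences. Original n = 13; n_eff = number of nonzero differences = 13.
Nonzero differences (with sign): +2, -5, -5, +7, -1, +2, +7, -6, -7, -9, +7, -5, +3
Step 2: Count signs: positive = 6, negative = 7.
Step 3: Under H0: P(positive) = 0.5, so the number of positives S ~ Bin(13, 0.5).
Step 4: Two-sided exact p-value = sum of Bin(13,0.5) probabilities at or below the observed probability = 1.000000.
Step 5: alpha = 0.1. fail to reject H0.

n_eff = 13, pos = 6, neg = 7, p = 1.000000, fail to reject H0.


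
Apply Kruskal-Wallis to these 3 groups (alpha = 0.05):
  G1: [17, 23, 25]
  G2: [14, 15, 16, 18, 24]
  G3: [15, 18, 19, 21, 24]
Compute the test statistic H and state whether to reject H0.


Step 1: Combine all N = 13 observations and assign midranks.
sorted (value, group, rank): (14,G2,1), (15,G2,2.5), (15,G3,2.5), (16,G2,4), (17,G1,5), (18,G2,6.5), (18,G3,6.5), (19,G3,8), (21,G3,9), (23,G1,10), (24,G2,11.5), (24,G3,11.5), (25,G1,13)
Step 2: Sum ranks within each group.
R_1 = 28 (n_1 = 3)
R_2 = 25.5 (n_2 = 5)
R_3 = 37.5 (n_3 = 5)
Step 3: H = 12/(N(N+1)) * sum(R_i^2/n_i) - 3(N+1)
     = 12/(13*14) * (28^2/3 + 25.5^2/5 + 37.5^2/5) - 3*14
     = 0.065934 * 672.633 - 42
     = 2.349451.
Step 4: Ties present; correction factor C = 1 - 18/(13^3 - 13) = 0.991758. Corrected H = 2.349451 / 0.991758 = 2.368975.
Step 5: Under H0, H ~ chi^2(2); p-value = 0.305903.
Step 6: alpha = 0.05. fail to reject H0.

H = 2.3690, df = 2, p = 0.305903, fail to reject H0.


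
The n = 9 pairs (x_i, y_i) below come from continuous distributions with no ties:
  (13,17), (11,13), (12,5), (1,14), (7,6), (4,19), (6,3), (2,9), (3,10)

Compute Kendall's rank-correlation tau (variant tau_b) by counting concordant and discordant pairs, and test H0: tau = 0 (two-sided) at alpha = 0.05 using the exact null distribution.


Step 1: Enumerate the 36 unordered pairs (i,j) with i<j and classify each by sign(x_j-x_i) * sign(y_j-y_i).
  (1,2):dx=-2,dy=-4->C; (1,3):dx=-1,dy=-12->C; (1,4):dx=-12,dy=-3->C; (1,5):dx=-6,dy=-11->C
  (1,6):dx=-9,dy=+2->D; (1,7):dx=-7,dy=-14->C; (1,8):dx=-11,dy=-8->C; (1,9):dx=-10,dy=-7->C
  (2,3):dx=+1,dy=-8->D; (2,4):dx=-10,dy=+1->D; (2,5):dx=-4,dy=-7->C; (2,6):dx=-7,dy=+6->D
  (2,7):dx=-5,dy=-10->C; (2,8):dx=-9,dy=-4->C; (2,9):dx=-8,dy=-3->C; (3,4):dx=-11,dy=+9->D
  (3,5):dx=-5,dy=+1->D; (3,6):dx=-8,dy=+14->D; (3,7):dx=-6,dy=-2->C; (3,8):dx=-10,dy=+4->D
  (3,9):dx=-9,dy=+5->D; (4,5):dx=+6,dy=-8->D; (4,6):dx=+3,dy=+5->C; (4,7):dx=+5,dy=-11->D
  (4,8):dx=+1,dy=-5->D; (4,9):dx=+2,dy=-4->D; (5,6):dx=-3,dy=+13->D; (5,7):dx=-1,dy=-3->C
  (5,8):dx=-5,dy=+3->D; (5,9):dx=-4,dy=+4->D; (6,7):dx=+2,dy=-16->D; (6,8):dx=-2,dy=-10->C
  (6,9):dx=-1,dy=-9->C; (7,8):dx=-4,dy=+6->D; (7,9):dx=-3,dy=+7->D; (8,9):dx=+1,dy=+1->C
Step 2: C = 17, D = 19, total pairs = 36.
Step 3: tau = (C - D)/(n(n-1)/2) = (17 - 19)/36 = -0.055556.
Step 4: Exact two-sided p-value (enumerate n! = 362880 permutations of y under H0): p = 0.919455.
Step 5: alpha = 0.05. fail to reject H0.

tau_b = -0.0556 (C=17, D=19), p = 0.919455, fail to reject H0.


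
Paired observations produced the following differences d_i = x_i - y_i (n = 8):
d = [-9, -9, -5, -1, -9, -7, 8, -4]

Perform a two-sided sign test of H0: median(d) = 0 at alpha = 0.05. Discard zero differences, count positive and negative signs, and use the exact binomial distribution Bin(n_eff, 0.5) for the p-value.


Step 1: Discard zero differences. Original n = 8; n_eff = number of nonzero differences = 8.
Nonzero differences (with sign): -9, -9, -5, -1, -9, -7, +8, -4
Step 2: Count signs: positive = 1, negative = 7.
Step 3: Under H0: P(positive) = 0.5, so the number of positives S ~ Bin(8, 0.5).
Step 4: Two-sided exact p-value = sum of Bin(8,0.5) probabilities at or below the observed probability = 0.070312.
Step 5: alpha = 0.05. fail to reject H0.

n_eff = 8, pos = 1, neg = 7, p = 0.070312, fail to reject H0.


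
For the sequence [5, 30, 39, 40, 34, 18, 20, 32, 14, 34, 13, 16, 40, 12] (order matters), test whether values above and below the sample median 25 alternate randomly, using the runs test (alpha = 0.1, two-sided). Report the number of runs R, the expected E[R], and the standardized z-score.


Step 1: Compute median = 25; label A = above, B = below.
Labels in order: BAAAABBABABBAB  (n_A = 7, n_B = 7)
Step 2: Count runs R = 9.
Step 3: Under H0 (random ordering), E[R] = 2*n_A*n_B/(n_A+n_B) + 1 = 2*7*7/14 + 1 = 8.0000.
        Var[R] = 2*n_A*n_B*(2*n_A*n_B - n_A - n_B) / ((n_A+n_B)^2 * (n_A+n_B-1)) = 8232/2548 = 3.2308.
        SD[R] = 1.7974.
Step 4: Continuity-corrected z = (R - 0.5 - E[R]) / SD[R] = (9 - 0.5 - 8.0000) / 1.7974 = 0.2782.
Step 5: Two-sided p-value via normal approximation = 2*(1 - Phi(|z|)) = 0.780879.
Step 6: alpha = 0.1. fail to reject H0.

R = 9, z = 0.2782, p = 0.780879, fail to reject H0.


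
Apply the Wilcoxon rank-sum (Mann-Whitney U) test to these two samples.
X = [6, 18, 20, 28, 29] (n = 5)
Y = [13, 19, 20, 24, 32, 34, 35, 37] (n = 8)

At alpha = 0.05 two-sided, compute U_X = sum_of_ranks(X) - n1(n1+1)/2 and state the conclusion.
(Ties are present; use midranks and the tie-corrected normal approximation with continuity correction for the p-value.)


Step 1: Combine and sort all 13 observations; assign midranks.
sorted (value, group): (6,X), (13,Y), (18,X), (19,Y), (20,X), (20,Y), (24,Y), (28,X), (29,X), (32,Y), (34,Y), (35,Y), (37,Y)
ranks: 6->1, 13->2, 18->3, 19->4, 20->5.5, 20->5.5, 24->7, 28->8, 29->9, 32->10, 34->11, 35->12, 37->13
Step 2: Rank sum for X: R1 = 1 + 3 + 5.5 + 8 + 9 = 26.5.
Step 3: U_X = R1 - n1(n1+1)/2 = 26.5 - 5*6/2 = 26.5 - 15 = 11.5.
       U_Y = n1*n2 - U_X = 40 - 11.5 = 28.5.
Step 4: Ties are present, so use the tie-corrected normal approximation (with continuity correction) for the p-value.
Step 5: p-value = 0.240919; compare to alpha = 0.05. fail to reject H0.

U_X = 11.5, p = 0.240919, fail to reject H0 at alpha = 0.05.


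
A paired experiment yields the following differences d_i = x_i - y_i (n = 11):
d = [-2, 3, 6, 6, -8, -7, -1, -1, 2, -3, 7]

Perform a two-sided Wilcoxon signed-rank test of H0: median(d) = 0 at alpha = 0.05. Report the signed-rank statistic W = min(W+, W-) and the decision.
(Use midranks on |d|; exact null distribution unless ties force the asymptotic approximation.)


Step 1: Drop any zero differences (none here) and take |d_i|.
|d| = [2, 3, 6, 6, 8, 7, 1, 1, 2, 3, 7]
Step 2: Midrank |d_i| (ties get averaged ranks).
ranks: |2|->3.5, |3|->5.5, |6|->7.5, |6|->7.5, |8|->11, |7|->9.5, |1|->1.5, |1|->1.5, |2|->3.5, |3|->5.5, |7|->9.5
Step 3: Attach original signs; sum ranks with positive sign and with negative sign.
W+ = 5.5 + 7.5 + 7.5 + 3.5 + 9.5 = 33.5
W- = 3.5 + 11 + 9.5 + 1.5 + 1.5 + 5.5 = 32.5
(Check: W+ + W- = 66 should equal n(n+1)/2 = 66.)
Step 4: Test statistic W = min(W+, W-) = 32.5.
Step 5: Ties in |d|, so use the tie-corrected normal approximation.
        E[W] = n(n+1)/4 = 11*12/4 = 33.
        Tie groups: |d|=1 (t=2), |d|=2 (t=2), |d|=3 (t=2), |d|=6 (t=2), |d|=7 (t=2); sum(t^3 - t) = 30.
        Var[W] = n(n+1)(2n+1)/24 - sum(t^3-t)/48 = 3036/24 - 30/48 = 125.875.
        z = (W - E[W]) / sqrt(Var[W]) = (32.5 - 33) / 11.2194 = -0.0446.
        Two-sided p = 2*Phi(z) = 0.964454.
Step 6: alpha = 0.05. fail to reject H0.

W+ = 33.5, W- = 32.5, W = min = 32.5, p = 0.964454, fail to reject H0.


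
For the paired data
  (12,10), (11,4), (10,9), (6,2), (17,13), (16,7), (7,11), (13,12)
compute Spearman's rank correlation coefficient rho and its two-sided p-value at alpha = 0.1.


Step 1: Rank x and y separately (midranks; no ties here).
rank(x): 12->5, 11->4, 10->3, 6->1, 17->8, 16->7, 7->2, 13->6
rank(y): 10->5, 4->2, 9->4, 2->1, 13->8, 7->3, 11->6, 12->7
Step 2: d_i = R_x(i) - R_y(i); compute d_i^2.
  (5-5)^2=0, (4-2)^2=4, (3-4)^2=1, (1-1)^2=0, (8-8)^2=0, (7-3)^2=16, (2-6)^2=16, (6-7)^2=1
sum(d^2) = 38.
Step 3: rho = 1 - 6*38 / (8*(8^2 - 1)) = 1 - 228/504 = 0.547619.
Step 4: Under H0, t = rho * sqrt((n-2)/(1-rho^2)) = 1.6031 ~ t(6).
Step 5: Two-sided p-value from the t-distribution with 6 df = 0.160026.
Step 6: alpha = 0.1. fail to reject H0.

rho = 0.5476, p = 0.160026, fail to reject H0 at alpha = 0.1.


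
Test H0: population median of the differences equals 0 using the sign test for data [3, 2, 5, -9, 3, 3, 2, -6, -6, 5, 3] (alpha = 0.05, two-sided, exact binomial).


Step 1: Discard zero differences. Original n = 11; n_eff = number of nonzero differences = 11.
Nonzero differences (with sign): +3, +2, +5, -9, +3, +3, +2, -6, -6, +5, +3
Step 2: Count signs: positive = 8, negative = 3.
Step 3: Under H0: P(positive) = 0.5, so the number of positives S ~ Bin(11, 0.5).
Step 4: Two-sided exact p-value = sum of Bin(11,0.5) probabilities at or below the observed probability = 0.226562.
Step 5: alpha = 0.05. fail to reject H0.

n_eff = 11, pos = 8, neg = 3, p = 0.226562, fail to reject H0.
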